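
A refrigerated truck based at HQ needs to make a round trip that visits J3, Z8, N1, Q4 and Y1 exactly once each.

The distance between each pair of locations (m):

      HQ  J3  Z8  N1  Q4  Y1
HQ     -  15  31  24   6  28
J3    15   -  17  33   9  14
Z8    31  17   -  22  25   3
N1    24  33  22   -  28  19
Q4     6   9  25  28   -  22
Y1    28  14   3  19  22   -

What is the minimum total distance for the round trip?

HQ→J3→Z8→N1→Q4→Y1→HQ: 15+17+22+28+22+28 = 132
HQ→J3→Z8→N1→Y1→Q4→HQ: 15+17+22+19+22+6 = 101
HQ→J3→Z8→Q4→N1→Y1→HQ: 15+17+25+28+19+28 = 132
HQ→J3→Z8→Q4→Y1→N1→HQ: 15+17+25+22+19+24 = 122
HQ→J3→Z8→Y1→N1→Q4→HQ: 15+17+3+19+28+6 = 88
HQ→J3→Z8→Y1→Q4→N1→HQ: 15+17+3+22+28+24 = 109
HQ→J3→N1→Z8→Q4→Y1→HQ: 15+33+22+25+22+28 = 145
HQ→J3→N1→Z8→Y1→Q4→HQ: 15+33+22+3+22+6 = 101
HQ→J3→N1→Q4→Z8→Y1→HQ: 15+33+28+25+3+28 = 132
HQ→J3→N1→Q4→Y1→Z8→HQ: 15+33+28+22+3+31 = 132
HQ→J3→N1→Y1→Z8→Q4→HQ: 15+33+19+3+25+6 = 101
HQ→J3→N1→Y1→Q4→Z8→HQ: 15+33+19+22+25+31 = 145
HQ→J3→Q4→Z8→N1→Y1→HQ: 15+9+25+22+19+28 = 118
HQ→J3→Q4→Z8→Y1→N1→HQ: 15+9+25+3+19+24 = 95
… (46 more)
HQ→N1→Z8→Y1→J3→Q4→HQ: 24+22+3+14+9+6 = 78  ← best
The minimum is 78.
One optimal route: HQ → N1 → Z8 → Y1 → J3 → Q4 → HQ (or its reverse).

78 m — the shortest possible round trip.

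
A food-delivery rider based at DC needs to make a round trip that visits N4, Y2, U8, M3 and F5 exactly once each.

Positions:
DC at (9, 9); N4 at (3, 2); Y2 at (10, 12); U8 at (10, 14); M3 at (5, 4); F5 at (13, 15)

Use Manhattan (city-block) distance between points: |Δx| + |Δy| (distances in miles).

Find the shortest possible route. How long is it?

Minimum total distance: 46 miles.

There are 60 distinct closed tours to check (reversals are equivalent).
DC→N4→Y2→U8→M3→F5→DC: 13+17+2+15+19+10 = 76
DC→N4→Y2→U8→F5→M3→DC: 13+17+2+4+19+9 = 64
DC→N4→Y2→M3→U8→F5→DC: 13+17+13+15+4+10 = 72
DC→N4→Y2→M3→F5→U8→DC: 13+17+13+19+4+6 = 72
DC→N4→Y2→F5→U8→M3→DC: 13+17+6+4+15+9 = 64
DC→N4→Y2→F5→M3→U8→DC: 13+17+6+19+15+6 = 76
DC→N4→U8→Y2→M3→F5→DC: 13+19+2+13+19+10 = 76
DC→N4→U8→Y2→F5→M3→DC: 13+19+2+6+19+9 = 68
DC→N4→U8→M3→Y2→F5→DC: 13+19+15+13+6+10 = 76
DC→N4→U8→M3→F5→Y2→DC: 13+19+15+19+6+4 = 76
DC→N4→U8→F5→Y2→M3→DC: 13+19+4+6+13+9 = 64
DC→N4→U8→F5→M3→Y2→DC: 13+19+4+19+13+4 = 72
DC→N4→M3→Y2→U8→F5→DC: 13+4+13+2+4+10 = 46
DC→N4→M3→Y2→F5→U8→DC: 13+4+13+6+4+6 = 46
… (46 more)
The minimum is 46.
One optimal route: DC → N4 → M3 → Y2 → U8 → F5 → DC (or its reverse).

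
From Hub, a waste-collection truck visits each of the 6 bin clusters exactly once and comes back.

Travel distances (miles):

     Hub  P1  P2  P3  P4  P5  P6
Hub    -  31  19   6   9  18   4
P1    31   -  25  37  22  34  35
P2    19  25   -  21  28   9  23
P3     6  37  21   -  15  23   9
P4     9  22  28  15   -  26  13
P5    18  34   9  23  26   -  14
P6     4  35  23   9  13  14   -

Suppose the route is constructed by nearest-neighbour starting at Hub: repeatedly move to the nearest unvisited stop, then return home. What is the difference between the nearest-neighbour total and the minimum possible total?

8 miles longer than the optimal tour.

Hub: P6=4, P3=6, P4=9, P5=18, P2=19, P1=31 ⇒ P6
P6: P3=9, P4=13, P5=14, P2=23, P1=35 ⇒ P3
P3: P4=15, P2=21, P5=23, P1=37 ⇒ P4
P4: P1=22, P5=26, P2=28 ⇒ P1
P1: P2=25, P5=34 ⇒ P2
P2: P5=9 ⇒ P5
NN route Hub → P6 → P3 → P4 → P1 → P2 → P5 → Hub costs 102.
Optimal: Hub → P3 → P6 → P5 → P2 → P1 → P4 → Hub costs 94 (by enumerating all 360 distinct tours).
Excess = 102 − 94 = 8.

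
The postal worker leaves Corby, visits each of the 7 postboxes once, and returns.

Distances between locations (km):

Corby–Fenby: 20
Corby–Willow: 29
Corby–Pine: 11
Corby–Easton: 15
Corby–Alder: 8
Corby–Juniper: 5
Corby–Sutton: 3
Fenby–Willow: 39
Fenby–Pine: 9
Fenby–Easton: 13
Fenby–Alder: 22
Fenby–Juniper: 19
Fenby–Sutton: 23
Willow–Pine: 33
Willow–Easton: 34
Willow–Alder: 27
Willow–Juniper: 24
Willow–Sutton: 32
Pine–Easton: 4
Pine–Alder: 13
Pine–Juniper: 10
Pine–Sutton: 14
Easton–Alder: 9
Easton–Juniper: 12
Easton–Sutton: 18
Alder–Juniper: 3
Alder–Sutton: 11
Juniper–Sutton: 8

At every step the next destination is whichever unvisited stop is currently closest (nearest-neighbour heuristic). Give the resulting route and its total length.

At Corby the remaining stops are Sutton 3, Juniper 5, Alder 8, Pine 11, Easton 15, Fenby 20, Willow 29; go to Sutton.
At Sutton the remaining stops are Juniper 8, Alder 11, Pine 14, Easton 18, Fenby 23, Willow 32; go to Juniper.
At Juniper the remaining stops are Alder 3, Pine 10, Easton 12, Fenby 19, Willow 24; go to Alder.
At Alder the remaining stops are Easton 9, Pine 13, Fenby 22, Willow 27; go to Easton.
At Easton the remaining stops are Pine 4, Fenby 13, Willow 34; go to Pine.
At Pine the remaining stops are Fenby 9, Willow 33; go to Fenby.
At Fenby the remaining stops are Willow 39; go to Willow.
Return Willow→Corby: 29.
Total = 3 + 8 + 3 + 9 + 4 + 9 + 39 + 29 = 104.

Total distance 104 km via the nearest-neighbour route Corby → Sutton → Juniper → Alder → Easton → Pine → Fenby → Willow → Corby.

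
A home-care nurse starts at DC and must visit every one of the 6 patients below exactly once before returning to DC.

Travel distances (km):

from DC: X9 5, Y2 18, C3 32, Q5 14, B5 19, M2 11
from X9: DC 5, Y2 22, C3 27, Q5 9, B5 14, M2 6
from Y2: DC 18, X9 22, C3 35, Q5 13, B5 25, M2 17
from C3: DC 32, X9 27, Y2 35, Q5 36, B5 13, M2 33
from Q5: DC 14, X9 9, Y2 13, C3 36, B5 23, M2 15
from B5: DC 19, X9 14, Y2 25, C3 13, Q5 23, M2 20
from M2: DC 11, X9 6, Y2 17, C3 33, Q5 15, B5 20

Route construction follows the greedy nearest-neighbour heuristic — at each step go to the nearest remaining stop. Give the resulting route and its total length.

Nearest-neighbour total = 109 km; route DC → X9 → M2 → Q5 → Y2 → B5 → C3 → DC.

DC → [X9:5 / M2:11 / Q5:14 / Y2:18 / B5:19 / C3:32] → X9 (5)
X9 → [M2:6 / Q5:9 / B5:14 / Y2:22 / C3:27] → M2 (6)
M2 → [Q5:15 / Y2:17 / B5:20 / C3:33] → Q5 (15)
Q5 → [Y2:13 / B5:23 / C3:36] → Y2 (13)
Y2 → [B5:25 / C3:35] → B5 (25)
B5 → [C3:13] → C3 (13)
Return C3→DC: 32.
Total = 5 + 6 + 15 + 13 + 25 + 13 + 32 = 109.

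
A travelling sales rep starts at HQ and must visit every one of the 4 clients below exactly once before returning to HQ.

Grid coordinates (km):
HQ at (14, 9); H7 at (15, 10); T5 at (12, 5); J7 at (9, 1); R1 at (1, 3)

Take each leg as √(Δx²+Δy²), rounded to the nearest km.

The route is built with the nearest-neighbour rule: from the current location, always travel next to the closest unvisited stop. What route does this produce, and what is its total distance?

Nearest-neighbour total = 34 km; route HQ → H7 → T5 → J7 → R1 → HQ.

At HQ the remaining stops are H7 1, T5 4, J7 9, R1 14; go to H7.
At H7 the remaining stops are T5 6, J7 11, R1 16; go to T5.
At T5 the remaining stops are J7 5, R1 11; go to J7.
At J7 the remaining stops are R1 8; go to R1.
Return R1→HQ: 14.
Total = 1 + 6 + 5 + 8 + 14 = 34.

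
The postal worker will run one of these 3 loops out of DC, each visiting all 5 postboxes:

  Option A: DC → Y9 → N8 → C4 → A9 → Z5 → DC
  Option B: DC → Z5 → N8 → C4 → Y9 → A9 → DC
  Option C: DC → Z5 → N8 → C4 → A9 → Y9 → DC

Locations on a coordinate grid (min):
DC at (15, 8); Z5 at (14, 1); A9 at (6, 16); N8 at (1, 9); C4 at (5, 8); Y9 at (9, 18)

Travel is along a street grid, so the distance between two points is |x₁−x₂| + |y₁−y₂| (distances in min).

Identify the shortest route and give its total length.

64 min — Option C is the shortest.

Option A: 16 + 17 + 5 + 9 + 23 + 8 = 78
Option B: 8 + 21 + 5 + 14 + 5 + 17 = 70
Option C: 8 + 21 + 5 + 9 + 5 + 16 = 64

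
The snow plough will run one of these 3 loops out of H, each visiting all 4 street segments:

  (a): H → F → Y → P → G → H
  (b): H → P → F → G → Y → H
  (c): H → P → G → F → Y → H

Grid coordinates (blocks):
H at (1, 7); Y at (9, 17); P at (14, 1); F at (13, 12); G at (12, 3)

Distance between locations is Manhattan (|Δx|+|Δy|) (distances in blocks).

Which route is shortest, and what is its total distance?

(a): 17 + 9 + 21 + 4 + 15 = 66
(b): 19 + 12 + 10 + 17 + 18 = 76
(c): 19 + 4 + 10 + 9 + 18 = 60

60 blocks — (c) is the shortest.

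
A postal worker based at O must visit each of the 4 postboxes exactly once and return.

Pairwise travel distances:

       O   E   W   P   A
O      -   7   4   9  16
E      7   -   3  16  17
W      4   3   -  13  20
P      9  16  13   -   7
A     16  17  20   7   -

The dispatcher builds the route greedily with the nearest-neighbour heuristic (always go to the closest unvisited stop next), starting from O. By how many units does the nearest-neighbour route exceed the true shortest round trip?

Excess over optimum: 6.

O: W=4, E=7, P=9, A=16 ⇒ W
W: E=3, P=13, A=20 ⇒ E
E: P=16, A=17 ⇒ P
P: A=7 ⇒ A
NN route O → W → E → P → A → O costs 46.
Optimal: O → W → E → A → P → O costs 40 (by enumerating all 12 distinct tours).
Excess = 46 − 40 = 6.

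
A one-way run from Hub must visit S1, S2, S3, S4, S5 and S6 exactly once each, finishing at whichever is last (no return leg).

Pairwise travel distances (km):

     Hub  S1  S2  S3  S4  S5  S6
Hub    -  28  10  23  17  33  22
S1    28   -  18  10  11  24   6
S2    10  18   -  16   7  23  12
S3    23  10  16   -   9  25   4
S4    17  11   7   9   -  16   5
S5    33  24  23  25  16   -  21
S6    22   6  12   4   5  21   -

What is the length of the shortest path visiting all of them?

Shortest open route: 60 km.

There are 6! = 720 possible orderings.
Hub - S1 - S2 - S3 - S4 - S5 - S6: 28+18+16+9+16+21 = 108
Hub - S1 - S2 - S3 - S4 - S6 - S5: 28+18+16+9+5+21 = 97
Hub - S1 - S2 - S3 - S5 - S4 - S6: 28+18+16+25+16+5 = 108
Hub - S1 - S2 - S3 - S5 - S6 - S4: 28+18+16+25+21+5 = 113
Hub - S1 - S2 - S3 - S6 - S4 - S5: 28+18+16+4+5+16 = 87
Hub - S1 - S2 - S3 - S6 - S5 - S4: 28+18+16+4+21+16 = 103
Hub - S1 - S2 - S4 - S3 - S5 - S6: 28+18+7+9+25+21 = 108
Hub - S1 - S2 - S4 - S3 - S6 - S5: 28+18+7+9+4+21 = 87
… (712 more)
Hub - S2 - S4 - S3 - S6 - S1 - S5: 10+7+9+4+6+24 = 60  ← best
The minimum is 60.
One shortest path: Hub → S2 → S4 → S3 → S6 → S1 → S5.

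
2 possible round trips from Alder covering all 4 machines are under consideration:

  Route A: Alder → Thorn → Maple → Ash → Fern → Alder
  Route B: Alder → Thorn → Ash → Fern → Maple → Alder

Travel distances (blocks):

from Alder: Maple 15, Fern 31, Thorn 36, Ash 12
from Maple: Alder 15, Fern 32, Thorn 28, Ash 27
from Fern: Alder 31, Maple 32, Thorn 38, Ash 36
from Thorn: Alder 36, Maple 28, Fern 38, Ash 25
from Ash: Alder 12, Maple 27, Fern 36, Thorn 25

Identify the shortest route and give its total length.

Route A: 36 + 28 + 27 + 36 + 31 = 158
Route B: 36 + 25 + 36 + 32 + 15 = 144

Shortest is Route B, total 144 blocks.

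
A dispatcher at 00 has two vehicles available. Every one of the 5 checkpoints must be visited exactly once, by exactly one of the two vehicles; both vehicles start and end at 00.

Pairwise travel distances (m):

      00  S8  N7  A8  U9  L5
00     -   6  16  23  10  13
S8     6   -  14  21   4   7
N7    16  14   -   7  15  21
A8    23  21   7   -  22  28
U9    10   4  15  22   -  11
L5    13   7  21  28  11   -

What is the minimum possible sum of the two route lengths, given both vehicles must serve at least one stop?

Try each way of splitting the stops between the two vehicles (each non-empty) and, for each split, find the best tour for each vehicle:
  {S8} + {N7, A8, U9, L5}: 12 + 69 = 81
  {N7} + {S8, A8, U9, L5}: 32 + 69 = 101
  {S8, N7} + {A8, U9, L5}: 36 + 69 = 105
  {A8} + {S8, N7, U9, L5}: 46 + 55 = 101
  {S8, A8} + {N7, U9, L5}: 50 + 55 = 105
  {N7, A8} + {S8, U9, L5}: 46 + 34 = 80
  … (15 splits in total)
Best: vehicle 1 00 → N7 → A8 → 00 = 46; vehicle 2 00 → S8 → U9 → L5 → 00 = 34; combined 80.

Minimum combined distance: 80 m.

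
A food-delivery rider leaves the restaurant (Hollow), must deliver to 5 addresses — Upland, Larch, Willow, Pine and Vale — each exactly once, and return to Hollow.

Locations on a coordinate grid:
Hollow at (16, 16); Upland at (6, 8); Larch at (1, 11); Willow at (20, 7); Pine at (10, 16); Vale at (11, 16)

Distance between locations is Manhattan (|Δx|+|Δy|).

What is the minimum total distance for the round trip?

56 — the shortest possible round trip.

There are 60 distinct closed tours to check (reversals are equivalent).
Hollow - Upland - Larch - Willow - Pine - Vale - Hollow: 18+8+23+19+1+5 = 74
Hollow - Upland - Larch - Willow - Vale - Pine - Hollow: 18+8+23+18+1+6 = 74
Hollow - Upland - Larch - Pine - Willow - Vale - Hollow: 18+8+14+19+18+5 = 82
Hollow - Upland - Larch - Pine - Vale - Willow - Hollow: 18+8+14+1+18+13 = 72
Hollow - Upland - Larch - Vale - Willow - Pine - Hollow: 18+8+15+18+19+6 = 84
Hollow - Upland - Larch - Vale - Pine - Willow - Hollow: 18+8+15+1+19+13 = 74
Hollow - Upland - Willow - Larch - Pine - Vale - Hollow: 18+15+23+14+1+5 = 76
Hollow - Upland - Willow - Larch - Vale - Pine - Hollow: 18+15+23+15+1+6 = 78
Hollow - Upland - Willow - Pine - Larch - Vale - Hollow: 18+15+19+14+15+5 = 86
Hollow - Upland - Willow - Pine - Vale - Larch - Hollow: 18+15+19+1+15+20 = 88
Hollow - Upland - Willow - Vale - Larch - Pine - Hollow: 18+15+18+15+14+6 = 86
Hollow - Upland - Willow - Vale - Pine - Larch - Hollow: 18+15+18+1+14+20 = 86
Hollow - Upland - Pine - Larch - Willow - Vale - Hollow: 18+12+14+23+18+5 = 90
Hollow - Upland - Pine - Larch - Vale - Willow - Hollow: 18+12+14+15+18+13 = 90
… (46 more)
Hollow - Willow - Upland - Larch - Pine - Vale - Hollow: 13+15+8+14+1+5 = 56  ← best
The minimum is 56.
One optimal route: Hollow → Willow → Upland → Larch → Pine → Vale → Hollow (or its reverse).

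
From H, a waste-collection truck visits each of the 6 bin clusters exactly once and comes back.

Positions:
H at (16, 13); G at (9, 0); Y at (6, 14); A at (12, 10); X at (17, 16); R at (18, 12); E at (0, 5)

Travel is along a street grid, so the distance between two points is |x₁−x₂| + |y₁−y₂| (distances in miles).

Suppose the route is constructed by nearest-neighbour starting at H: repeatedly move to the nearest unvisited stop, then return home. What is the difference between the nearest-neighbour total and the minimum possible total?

H: R=3, X=4, A=7, Y=11, G=20, E=24 ⇒ R
R: X=5, A=8, Y=14, G=21, E=25 ⇒ X
X: A=11, Y=13, G=24, E=28 ⇒ A
A: Y=10, G=13, E=17 ⇒ Y
Y: E=15, G=17 ⇒ E
E: G=14 ⇒ G
NN route H → R → X → A → Y → E → G → H costs 78.
Optimal: H → Y → E → G → A → R → X → H costs 70 (by enumerating all 360 distinct tours).
Excess = 78 − 70 = 8.

8 miles longer than the optimal tour.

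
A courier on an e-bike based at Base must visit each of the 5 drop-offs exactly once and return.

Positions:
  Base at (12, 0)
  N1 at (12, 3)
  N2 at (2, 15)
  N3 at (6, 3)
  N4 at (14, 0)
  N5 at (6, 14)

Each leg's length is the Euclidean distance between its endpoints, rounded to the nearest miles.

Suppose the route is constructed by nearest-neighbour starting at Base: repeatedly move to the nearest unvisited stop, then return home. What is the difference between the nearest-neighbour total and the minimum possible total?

From Base: N4=2, N1=3, N3=7, N5=15, N2=18 → choose N4 (2).
From N4: N1=4, N3=9, N5=16, N2=19 → choose N1 (4).
From N1: N3=6, N5=13, N2=16 → choose N3 (6).
From N3: N5=11, N2=13 → choose N5 (11).
From N5: N2=4 → choose N2 (4).
NN route Base → N4 → N1 → N3 → N5 → N2 → Base costs 45.
Optimal: Base → N3 → N2 → N5 → N1 → N4 → Base costs 43 (by enumerating all 60 distinct tours).
Excess = 45 − 43 = 2.

2 miles longer than the optimal tour.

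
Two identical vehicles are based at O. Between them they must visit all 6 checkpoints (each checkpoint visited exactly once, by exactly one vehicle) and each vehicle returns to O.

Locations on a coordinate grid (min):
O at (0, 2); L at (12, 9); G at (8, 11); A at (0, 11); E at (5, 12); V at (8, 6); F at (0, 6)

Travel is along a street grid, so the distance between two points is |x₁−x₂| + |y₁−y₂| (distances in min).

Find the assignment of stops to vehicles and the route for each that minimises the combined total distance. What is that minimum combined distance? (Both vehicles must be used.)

There are 2^5 − 1 = 31 ways to divide the 6 stops into two non-empty groups. For each, the best each vehicle can do is its own shortest tour through its group:
  {L} + {G, A, E, V, F}: 38 + 36 = 74
  {G} + {L, A, E, V, F}: 34 + 44 = 78
  {L, G} + {A, E, V, F}: 42 + 36 = 78
  {A} + {L, G, E, V, F}: 18 + 44 = 62
  {L, A} + {G, E, V, F}: 42 + 36 = 78
  {G, A} + {L, E, V, F}: 34 + 44 = 78
  … (31 splits in total)
  {L, G, A, E, V} + {F}: 44 + 8 = 52  ← best
Best: vehicle 1 O → A → E → G → L → V → O = 44; vehicle 2 O → F → O = 8; combined 52.

52 min — the smallest possible combined total.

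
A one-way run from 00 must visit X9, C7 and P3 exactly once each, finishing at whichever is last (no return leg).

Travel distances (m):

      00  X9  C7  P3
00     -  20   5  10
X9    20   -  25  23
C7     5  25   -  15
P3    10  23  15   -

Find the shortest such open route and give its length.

Minimum one-way distance = 43 m.

There are 3! = 6 possible orderings.
00→X9→C7→P3: 20+25+15 = 60
00→X9→P3→C7: 20+23+15 = 58
00→C7→X9→P3: 5+25+23 = 53
00→C7→P3→X9: 5+15+23 = 43
00→P3→X9→C7: 10+23+25 = 58
00→P3→C7→X9: 10+15+25 = 50
The minimum is 43.
One shortest path: 00 → C7 → P3 → X9.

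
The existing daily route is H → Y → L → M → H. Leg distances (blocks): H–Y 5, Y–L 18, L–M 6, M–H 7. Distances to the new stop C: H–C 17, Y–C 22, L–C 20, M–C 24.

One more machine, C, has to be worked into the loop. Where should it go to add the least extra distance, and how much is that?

Insertion cost between consecutive stops i–j is d(i,C) + d(C,j) − d(i,j):
  between H and Y: 17 + 22 − 5 = 34
  between Y and L: 22 + 20 − 18 = 24
  between L and M: 20 + 24 − 6 = 38
  between M and H: 24 + 17 − 7 = 34
Cheapest insertion is between Y and L, adding 24.
New total = 36 + 24 = 60.

Minimum extra distance: 24 blocks, inserting C between Y and L.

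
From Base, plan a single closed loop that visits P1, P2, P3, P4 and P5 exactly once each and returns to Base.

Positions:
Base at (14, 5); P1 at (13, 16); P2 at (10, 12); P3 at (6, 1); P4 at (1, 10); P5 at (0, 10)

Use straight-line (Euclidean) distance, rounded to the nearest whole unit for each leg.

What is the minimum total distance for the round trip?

Minimum total distance: 46.

With 5 stops there are 5!/2 = 60 distinct round trips (a route and its reverse cost the same).
Base→P1→P2→P3→P4→P5→Base: 11+5+12+10+1+15 = 54
Base→P1→P2→P3→P5→P4→Base: 11+5+12+11+1+14 = 54
Base→P1→P2→P4→P3→P5→Base: 11+5+9+10+11+15 = 61
Base→P1→P2→P4→P5→P3→Base: 11+5+9+1+11+9 = 46
Base→P1→P2→P5→P3→P4→Base: 11+5+10+11+10+14 = 61
Base→P1→P2→P5→P4→P3→Base: 11+5+10+1+10+9 = 46
Base→P1→P3→P2→P4→P5→Base: 11+17+12+9+1+15 = 65
Base→P1→P3→P2→P5→P4→Base: 11+17+12+10+1+14 = 65
Base→P1→P3→P4→P2→P5→Base: 11+17+10+9+10+15 = 72
Base→P1→P3→P4→P5→P2→Base: 11+17+10+1+10+8 = 57
Base→P1→P3→P5→P2→P4→Base: 11+17+11+10+9+14 = 72
Base→P1→P3→P5→P4→P2→Base: 11+17+11+1+9+8 = 57
Base→P1→P4→P2→P3→P5→Base: 11+13+9+12+11+15 = 71
Base→P1→P4→P2→P5→P3→Base: 11+13+9+10+11+9 = 63
… (46 more)
The minimum is 46.
One optimal route: Base → P1 → P2 → P4 → P5 → P3 → Base (or its reverse).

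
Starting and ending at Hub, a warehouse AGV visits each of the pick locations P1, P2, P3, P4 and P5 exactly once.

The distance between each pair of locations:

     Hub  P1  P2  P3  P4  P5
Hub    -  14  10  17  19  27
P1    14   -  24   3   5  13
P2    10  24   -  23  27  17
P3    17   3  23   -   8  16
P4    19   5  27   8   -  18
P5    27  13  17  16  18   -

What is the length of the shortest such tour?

Hub → P1 → P2 → P3 → P4 → P5 → Hub: 14+24+23+8+18+27 = 114
Hub → P1 → P2 → P3 → P5 → P4 → Hub: 14+24+23+16+18+19 = 114
Hub → P1 → P2 → P4 → P3 → P5 → Hub: 14+24+27+8+16+27 = 116
Hub → P1 → P2 → P4 → P5 → P3 → Hub: 14+24+27+18+16+17 = 116
Hub → P1 → P2 → P5 → P3 → P4 → Hub: 14+24+17+16+8+19 = 98
Hub → P1 → P2 → P5 → P4 → P3 → Hub: 14+24+17+18+8+17 = 98
Hub → P1 → P3 → P2 → P4 → P5 → Hub: 14+3+23+27+18+27 = 112
Hub → P1 → P3 → P2 → P5 → P4 → Hub: 14+3+23+17+18+19 = 94
Hub → P1 → P3 → P4 → P2 → P5 → Hub: 14+3+8+27+17+27 = 96
Hub → P1 → P3 → P4 → P5 → P2 → Hub: 14+3+8+18+17+10 = 70
Hub → P1 → P3 → P5 → P2 → P4 → Hub: 14+3+16+17+27+19 = 96
Hub → P1 → P3 → P5 → P4 → P2 → Hub: 14+3+16+18+27+10 = 88
Hub → P1 → P4 → P2 → P3 → P5 → Hub: 14+5+27+23+16+27 = 112
Hub → P1 → P4 → P2 → P5 → P3 → Hub: 14+5+27+17+16+17 = 96
… (46 more)
The minimum is 70.
One optimal route: Hub → P1 → P3 → P4 → P5 → P2 → Hub (or its reverse).

Minimum total distance: 70.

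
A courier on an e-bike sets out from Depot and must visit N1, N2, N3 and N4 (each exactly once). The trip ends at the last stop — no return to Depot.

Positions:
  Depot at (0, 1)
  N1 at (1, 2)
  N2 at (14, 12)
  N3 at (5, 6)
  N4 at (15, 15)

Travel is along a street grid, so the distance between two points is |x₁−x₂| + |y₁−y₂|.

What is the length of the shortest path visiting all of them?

There are 4! = 24 possible orderings.
Depot → N1 → N2 → N3 → N4: 2+23+15+19 = 59
Depot → N1 → N2 → N4 → N3: 2+23+4+19 = 48
Depot → N1 → N3 → N2 → N4: 2+8+15+4 = 29
Depot → N1 → N3 → N4 → N2: 2+8+19+4 = 33
Depot → N1 → N4 → N2 → N3: 2+27+4+15 = 48
Depot → N1 → N4 → N3 → N2: 2+27+19+15 = 63
Depot → N2 → N1 → N3 → N4: 25+23+8+19 = 75
Depot → N2 → N1 → N4 → N3: 25+23+27+19 = 94
Depot → N2 → N3 → N1 → N4: 25+15+8+27 = 75
Depot → N2 → N3 → N4 → N1: 25+15+19+27 = 86
Depot → N2 → N4 → N1 → N3: 25+4+27+8 = 64
Depot → N2 → N4 → N3 → N1: 25+4+19+8 = 56
Depot → N3 → N1 → N2 → N4: 10+8+23+4 = 45
Depot → N3 → N1 → N4 → N2: 10+8+27+4 = 49
… (10 more)
The minimum is 29.
One shortest path: Depot → N1 → N3 → N2 → N4.

29 — the minimum one-way total.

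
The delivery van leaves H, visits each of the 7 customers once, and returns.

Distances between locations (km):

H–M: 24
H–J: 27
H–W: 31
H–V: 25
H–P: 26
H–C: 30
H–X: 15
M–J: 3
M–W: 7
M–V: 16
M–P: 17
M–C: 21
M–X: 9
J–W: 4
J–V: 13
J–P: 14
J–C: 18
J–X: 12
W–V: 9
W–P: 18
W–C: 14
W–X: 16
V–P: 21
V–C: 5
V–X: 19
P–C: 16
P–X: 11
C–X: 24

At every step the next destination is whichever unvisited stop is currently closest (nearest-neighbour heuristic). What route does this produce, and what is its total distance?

From H: distances to unvisited — X=15, M=24, V=25, P=26, J=27, C=30, W=31. Nearest is X (15).
From X: distances to unvisited — M=9, P=11, J=12, W=16, V=19, C=24. Nearest is M (9).
From M: distances to unvisited — J=3, W=7, V=16, P=17, C=21. Nearest is J (3).
From J: distances to unvisited — W=4, V=13, P=14, C=18. Nearest is W (4).
From W: distances to unvisited — V=9, C=14, P=18. Nearest is V (9).
From V: distances to unvisited — C=5, P=21. Nearest is C (5).
From C: distances to unvisited — P=16. Nearest is P (16).
Return P→H: 26.
Total = 15 + 9 + 3 + 4 + 9 + 5 + 16 + 26 = 87.

87 km along H → X → M → J → W → V → C → P → H.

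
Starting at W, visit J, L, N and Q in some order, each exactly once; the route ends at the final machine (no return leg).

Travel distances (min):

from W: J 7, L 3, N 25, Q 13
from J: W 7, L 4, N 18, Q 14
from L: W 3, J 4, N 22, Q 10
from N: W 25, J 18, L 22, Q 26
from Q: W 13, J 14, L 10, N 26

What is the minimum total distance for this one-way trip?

There are 4! = 24 possible orderings.
W → J → L → N → Q: 7+4+22+26 = 59
W → J → L → Q → N: 7+4+10+26 = 47
W → J → N → L → Q: 7+18+22+10 = 57
W → J → N → Q → L: 7+18+26+10 = 61
W → J → Q → L → N: 7+14+10+22 = 53
W → J → Q → N → L: 7+14+26+22 = 69
W → L → J → N → Q: 3+4+18+26 = 51
W → L → J → Q → N: 3+4+14+26 = 47
W → L → N → J → Q: 3+22+18+14 = 57
W → L → N → Q → J: 3+22+26+14 = 65
W → L → Q → J → N: 3+10+14+18 = 45
W → L → Q → N → J: 3+10+26+18 = 57
W → N → J → L → Q: 25+18+4+10 = 57
W → N → J → Q → L: 25+18+14+10 = 67
… (10 more)
The minimum is 45.
One shortest path: W → L → Q → J → N.

Minimum one-way distance = 45 min.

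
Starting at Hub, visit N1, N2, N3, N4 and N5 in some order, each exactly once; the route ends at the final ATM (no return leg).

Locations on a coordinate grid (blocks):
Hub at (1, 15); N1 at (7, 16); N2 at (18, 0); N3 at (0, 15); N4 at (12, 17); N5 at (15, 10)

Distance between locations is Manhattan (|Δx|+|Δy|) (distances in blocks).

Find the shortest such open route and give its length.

Minimum one-way distance = 38 blocks.

There are 5! = 120 possible orderings.
Hub→N1→N2→N3→N4→N5: 7+27+33+14+10 = 91
Hub→N1→N2→N3→N5→N4: 7+27+33+20+10 = 97
Hub→N1→N2→N4→N3→N5: 7+27+23+14+20 = 91
Hub→N1→N2→N4→N5→N3: 7+27+23+10+20 = 87
Hub→N1→N2→N5→N3→N4: 7+27+13+20+14 = 81
Hub→N1→N2→N5→N4→N3: 7+27+13+10+14 = 71
Hub→N1→N3→N2→N4→N5: 7+8+33+23+10 = 81
Hub→N1→N3→N2→N5→N4: 7+8+33+13+10 = 71
Hub→N1→N3→N4→N2→N5: 7+8+14+23+13 = 65
Hub→N1→N3→N4→N5→N2: 7+8+14+10+13 = 52
Hub→N1→N3→N5→N2→N4: 7+8+20+13+23 = 71
Hub→N1→N3→N5→N4→N2: 7+8+20+10+23 = 68
Hub→N1→N4→N2→N3→N5: 7+6+23+33+20 = 89
Hub→N1→N4→N2→N5→N3: 7+6+23+13+20 = 69
… (106 more)
Hub→N3→N1→N4→N5→N2: 1+8+6+10+13 = 38  ← best
The minimum is 38.
One shortest path: Hub → N3 → N1 → N4 → N5 → N2.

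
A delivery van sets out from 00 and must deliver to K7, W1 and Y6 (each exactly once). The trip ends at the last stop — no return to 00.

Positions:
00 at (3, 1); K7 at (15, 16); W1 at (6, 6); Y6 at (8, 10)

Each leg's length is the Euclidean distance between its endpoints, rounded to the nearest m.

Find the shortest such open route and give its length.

Shortest open route: 19 m.

There are 3! = 6 possible orderings.
00→K7→W1→Y6: 19+13+4 = 36
00→K7→Y6→W1: 19+9+4 = 32
00→W1→K7→Y6: 6+13+9 = 28
00→W1→Y6→K7: 6+4+9 = 19
00→Y6→K7→W1: 10+9+13 = 32
00→Y6→W1→K7: 10+4+13 = 27
The minimum is 19.
One shortest path: 00 → W1 → Y6 → K7.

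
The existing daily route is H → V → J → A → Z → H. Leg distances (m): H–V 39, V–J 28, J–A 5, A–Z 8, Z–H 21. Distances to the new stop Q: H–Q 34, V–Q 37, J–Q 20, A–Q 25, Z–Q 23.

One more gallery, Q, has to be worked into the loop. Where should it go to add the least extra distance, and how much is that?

Adding 29 m by placing Q on the V–J leg.

Insertion cost between consecutive stops i–j is d(i,Q) + d(Q,j) − d(i,j):
  between H and V: 34 + 37 − 39 = 32
  between V and J: 37 + 20 − 28 = 29
  between J and A: 20 + 25 − 5 = 40
  between A and Z: 25 + 23 − 8 = 40
  between Z and H: 23 + 34 − 21 = 36
Cheapest insertion is between V and J, adding 29.
New total = 101 + 29 = 130.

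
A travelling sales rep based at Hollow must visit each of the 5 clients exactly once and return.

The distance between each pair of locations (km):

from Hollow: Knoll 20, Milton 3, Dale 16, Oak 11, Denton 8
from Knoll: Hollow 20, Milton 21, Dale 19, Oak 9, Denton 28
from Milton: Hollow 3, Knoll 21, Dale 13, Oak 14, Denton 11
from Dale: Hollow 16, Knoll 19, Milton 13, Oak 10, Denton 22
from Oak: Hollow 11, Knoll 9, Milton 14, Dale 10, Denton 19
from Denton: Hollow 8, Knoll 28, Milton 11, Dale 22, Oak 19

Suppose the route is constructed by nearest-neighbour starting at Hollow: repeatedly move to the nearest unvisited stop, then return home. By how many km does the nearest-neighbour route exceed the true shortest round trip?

From Hollow: Milton=3, Denton=8, Oak=11, Dale=16, Knoll=20 → choose Milton (3).
From Milton: Denton=11, Dale=13, Oak=14, Knoll=21 → choose Denton (11).
From Denton: Oak=19, Dale=22, Knoll=28 → choose Oak (19).
From Oak: Knoll=9, Dale=10 → choose Knoll (9).
From Knoll: Dale=19 → choose Dale (19).
NN route Hollow → Milton → Denton → Oak → Knoll → Dale → Hollow costs 77.
Optimal: Hollow → Knoll → Oak → Dale → Milton → Denton → Hollow costs 71 (by enumerating all 60 distinct tours).
Excess = 77 − 71 = 6.

The nearest-neighbour route is 6 km longer than optimal.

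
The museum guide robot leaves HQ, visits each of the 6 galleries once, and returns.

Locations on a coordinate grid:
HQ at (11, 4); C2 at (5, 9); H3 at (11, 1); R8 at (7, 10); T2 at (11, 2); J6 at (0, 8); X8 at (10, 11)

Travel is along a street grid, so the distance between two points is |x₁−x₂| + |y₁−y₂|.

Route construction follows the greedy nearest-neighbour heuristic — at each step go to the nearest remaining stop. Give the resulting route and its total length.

Nearest-neighbour total = 42; route HQ → T2 → H3 → X8 → R8 → C2 → J6 → HQ.

From HQ: distances to unvisited — T2=2, H3=3, X8=8, R8=10, C2=11, J6=15. Nearest is T2 (2).
From T2: distances to unvisited — H3=1, X8=10, R8=12, C2=13, J6=17. Nearest is H3 (1).
From H3: distances to unvisited — X8=11, R8=13, C2=14, J6=18. Nearest is X8 (11).
From X8: distances to unvisited — R8=4, C2=7, J6=13. Nearest is R8 (4).
From R8: distances to unvisited — C2=3, J6=9. Nearest is C2 (3).
From C2: distances to unvisited — J6=6. Nearest is J6 (6).
Return J6→HQ: 15.
Total = 2 + 1 + 11 + 4 + 3 + 6 + 15 = 42.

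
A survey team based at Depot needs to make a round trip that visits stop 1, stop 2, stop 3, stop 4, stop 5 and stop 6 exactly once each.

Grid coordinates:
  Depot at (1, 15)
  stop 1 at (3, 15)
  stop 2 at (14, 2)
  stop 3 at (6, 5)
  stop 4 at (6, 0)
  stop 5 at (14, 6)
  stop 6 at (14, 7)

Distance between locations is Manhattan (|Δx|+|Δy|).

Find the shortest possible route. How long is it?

Depot→stop 1→stop 2→stop 3→stop 4→stop 5→stop 6→Depot: 2+24+11+5+14+1+21 = 78
Depot→stop 1→stop 2→stop 3→stop 4→stop 6→stop 5→Depot: 2+24+11+5+15+1+22 = 80
Depot→stop 1→stop 2→stop 3→stop 5→stop 4→stop 6→Depot: 2+24+11+9+14+15+21 = 96
Depot→stop 1→stop 2→stop 3→stop 5→stop 6→stop 4→Depot: 2+24+11+9+1+15+20 = 82
Depot→stop 1→stop 2→stop 3→stop 6→stop 4→stop 5→Depot: 2+24+11+10+15+14+22 = 98
Depot→stop 1→stop 2→stop 3→stop 6→stop 5→stop 4→Depot: 2+24+11+10+1+14+20 = 82
Depot→stop 1→stop 2→stop 4→stop 3→stop 5→stop 6→Depot: 2+24+10+5+9+1+21 = 72
Depot→stop 1→stop 2→stop 4→stop 3→stop 6→stop 5→Depot: 2+24+10+5+10+1+22 = 74
… (352 more)
Depot→stop 1→stop 3→stop 4→stop 2→stop 5→stop 6→Depot: 2+13+5+10+4+1+21 = 56  ← best
The minimum is 56.
One optimal route: Depot → stop 1 → stop 3 → stop 4 → stop 2 → stop 5 → stop 6 → Depot (or its reverse).

Minimum total distance: 56.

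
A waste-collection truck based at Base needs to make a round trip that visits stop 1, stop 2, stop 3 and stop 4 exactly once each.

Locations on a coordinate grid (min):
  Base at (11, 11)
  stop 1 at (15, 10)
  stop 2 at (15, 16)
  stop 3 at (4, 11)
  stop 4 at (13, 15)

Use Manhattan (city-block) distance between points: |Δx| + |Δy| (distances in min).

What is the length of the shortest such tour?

34 min — the shortest possible round trip.

With 4 stops there are 4!/2 = 12 distinct round trips (a route and its reverse cost the same).
Base-stop 1-stop 2-stop 3-stop 4-Base: 5+6+16+13+6 = 46
Base-stop 1-stop 2-stop 4-stop 3-Base: 5+6+3+13+7 = 34
Base-stop 1-stop 3-stop 2-stop 4-Base: 5+12+16+3+6 = 42
Base-stop 1-stop 3-stop 4-stop 2-Base: 5+12+13+3+9 = 42
Base-stop 1-stop 4-stop 2-stop 3-Base: 5+7+3+16+7 = 38
Base-stop 1-stop 4-stop 3-stop 2-Base: 5+7+13+16+9 = 50
Base-stop 2-stop 1-stop 3-stop 4-Base: 9+6+12+13+6 = 46
Base-stop 2-stop 1-stop 4-stop 3-Base: 9+6+7+13+7 = 42
Base-stop 2-stop 3-stop 1-stop 4-Base: 9+16+12+7+6 = 50
Base-stop 2-stop 4-stop 1-stop 3-Base: 9+3+7+12+7 = 38
Base-stop 3-stop 1-stop 2-stop 4-Base: 7+12+6+3+6 = 34
Base-stop 3-stop 2-stop 1-stop 4-Base: 7+16+6+7+6 = 42
The minimum is 34.
One optimal route: Base → stop 1 → stop 2 → stop 4 → stop 3 → Base (or its reverse).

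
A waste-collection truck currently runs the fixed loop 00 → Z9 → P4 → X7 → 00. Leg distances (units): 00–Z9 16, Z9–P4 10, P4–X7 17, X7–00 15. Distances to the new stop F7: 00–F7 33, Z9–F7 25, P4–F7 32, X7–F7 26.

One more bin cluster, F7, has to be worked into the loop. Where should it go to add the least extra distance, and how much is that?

Insertion cost between consecutive stops i–j is d(i,F7) + d(F7,j) − d(i,j):
  between 00 and Z9: 33 + 25 − 16 = 42
  between Z9 and P4: 25 + 32 − 10 = 47
  between P4 and X7: 32 + 26 − 17 = 41
  between X7 and 00: 26 + 33 − 15 = 44
Cheapest insertion is between P4 and X7, adding 41.
New total = 58 + 41 = 99.

+41 — insert F7 between P4 and X7.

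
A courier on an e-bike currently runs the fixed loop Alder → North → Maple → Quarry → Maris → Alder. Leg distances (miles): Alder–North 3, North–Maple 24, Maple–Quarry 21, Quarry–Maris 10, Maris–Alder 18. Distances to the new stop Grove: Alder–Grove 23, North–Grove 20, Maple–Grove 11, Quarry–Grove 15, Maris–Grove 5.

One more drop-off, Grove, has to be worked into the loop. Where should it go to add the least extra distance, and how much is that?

Insertion cost between consecutive stops i–j is d(i,Grove) + d(Grove,j) − d(i,j):
  between Alder and North: 23 + 20 − 3 = 40
  between North and Maple: 20 + 11 − 24 = 7
  between Maple and Quarry: 11 + 15 − 21 = 5
  between Quarry and Maris: 15 + 5 − 10 = 10
  between Maris and Alder: 5 + 23 − 18 = 10
Cheapest insertion is between Maple and Quarry, adding 5.
New total = 76 + 5 = 81.

+5 miles — insert Grove between Maple and Quarry.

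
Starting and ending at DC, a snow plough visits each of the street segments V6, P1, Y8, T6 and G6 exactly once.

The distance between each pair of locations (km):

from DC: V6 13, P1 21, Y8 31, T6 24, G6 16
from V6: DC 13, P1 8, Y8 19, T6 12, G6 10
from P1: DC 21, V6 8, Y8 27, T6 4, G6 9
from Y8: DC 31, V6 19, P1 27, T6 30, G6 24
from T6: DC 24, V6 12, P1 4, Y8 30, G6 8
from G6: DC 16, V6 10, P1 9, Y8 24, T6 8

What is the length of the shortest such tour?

Shortest round trip = 86 km.

With 5 stops there are 5!/2 = 60 distinct round trips (a route and its reverse cost the same).
DC→V6→P1→Y8→T6→G6→DC: 13+8+27+30+8+16 = 102
DC→V6→P1→Y8→G6→T6→DC: 13+8+27+24+8+24 = 104
DC→V6→P1→T6→Y8→G6→DC: 13+8+4+30+24+16 = 95
DC→V6→P1→T6→G6→Y8→DC: 13+8+4+8+24+31 = 88
DC→V6→P1→G6→Y8→T6→DC: 13+8+9+24+30+24 = 108
DC→V6→P1→G6→T6→Y8→DC: 13+8+9+8+30+31 = 99
DC→V6→Y8→P1→T6→G6→DC: 13+19+27+4+8+16 = 87
DC→V6→Y8→P1→G6→T6→DC: 13+19+27+9+8+24 = 100
DC→V6→Y8→T6→P1→G6→DC: 13+19+30+4+9+16 = 91
DC→V6→Y8→T6→G6→P1→DC: 13+19+30+8+9+21 = 100
DC→V6→Y8→G6→P1→T6→DC: 13+19+24+9+4+24 = 93
DC→V6→Y8→G6→T6→P1→DC: 13+19+24+8+4+21 = 89
DC→V6→T6→P1→Y8→G6→DC: 13+12+4+27+24+16 = 96
DC→V6→T6→P1→G6→Y8→DC: 13+12+4+9+24+31 = 93
… (46 more)
DC→Y8→V6→P1→T6→G6→DC: 31+19+8+4+8+16 = 86  ← best
The minimum is 86.
One optimal route: DC → Y8 → V6 → P1 → T6 → G6 → DC (or its reverse).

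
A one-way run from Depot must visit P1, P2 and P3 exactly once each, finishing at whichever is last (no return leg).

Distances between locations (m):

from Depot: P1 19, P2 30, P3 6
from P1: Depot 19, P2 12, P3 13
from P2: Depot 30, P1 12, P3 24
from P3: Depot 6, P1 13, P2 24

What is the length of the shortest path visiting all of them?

31 m — the minimum one-way total.

There are 3! = 6 possible orderings.
Depot - P1 - P2 - P3: 19+12+24 = 55
Depot - P1 - P3 - P2: 19+13+24 = 56
Depot - P2 - P1 - P3: 30+12+13 = 55
Depot - P2 - P3 - P1: 30+24+13 = 67
Depot - P3 - P1 - P2: 6+13+12 = 31
Depot - P3 - P2 - P1: 6+24+12 = 42
The minimum is 31.
One shortest path: Depot → P3 → P1 → P2.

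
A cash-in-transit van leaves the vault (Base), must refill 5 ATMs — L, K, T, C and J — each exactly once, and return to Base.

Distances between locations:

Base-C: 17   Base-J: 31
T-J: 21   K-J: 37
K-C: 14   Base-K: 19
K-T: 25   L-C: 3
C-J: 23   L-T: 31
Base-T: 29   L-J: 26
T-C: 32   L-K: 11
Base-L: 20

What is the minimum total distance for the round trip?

Minimum total distance: 106.

With 5 stops there are 5!/2 = 60 distinct round trips (a route and its reverse cost the same).
Base → L → K → T → C → J → Base: 20+11+25+32+23+31 = 142
Base → L → K → T → J → C → Base: 20+11+25+21+23+17 = 117
Base → L → K → C → T → J → Base: 20+11+14+32+21+31 = 129
Base → L → K → C → J → T → Base: 20+11+14+23+21+29 = 118
Base → L → K → J → T → C → Base: 20+11+37+21+32+17 = 138
Base → L → K → J → C → T → Base: 20+11+37+23+32+29 = 152
Base → L → T → K → C → J → Base: 20+31+25+14+23+31 = 144
Base → L → T → K → J → C → Base: 20+31+25+37+23+17 = 153
Base → L → T → C → K → J → Base: 20+31+32+14+37+31 = 165
Base → L → T → C → J → K → Base: 20+31+32+23+37+19 = 162
Base → L → T → J → K → C → Base: 20+31+21+37+14+17 = 140
Base → L → T → J → C → K → Base: 20+31+21+23+14+19 = 128
Base → L → C → K → T → J → Base: 20+3+14+25+21+31 = 114
Base → L → C → K → J → T → Base: 20+3+14+37+21+29 = 124
… (46 more)
Base → K → L → C → J → T → Base: 19+11+3+23+21+29 = 106  ← best
The minimum is 106.
One optimal route: Base → K → L → C → J → T → Base (or its reverse).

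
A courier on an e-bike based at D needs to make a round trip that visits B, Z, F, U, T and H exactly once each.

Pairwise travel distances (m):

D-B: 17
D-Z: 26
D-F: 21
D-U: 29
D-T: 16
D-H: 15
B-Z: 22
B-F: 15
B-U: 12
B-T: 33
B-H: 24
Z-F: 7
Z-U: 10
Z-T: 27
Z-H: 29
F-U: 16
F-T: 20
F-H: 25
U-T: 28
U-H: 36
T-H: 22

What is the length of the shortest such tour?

With 6 stops there are 6!/2 = 360 distinct round trips (a route and its reverse cost the same).
D→B→Z→F→U→T→H→D: 17+22+7+16+28+22+15 = 127
D→B→Z→F→U→H→T→D: 17+22+7+16+36+22+16 = 136
D→B→Z→F→T→U→H→D: 17+22+7+20+28+36+15 = 145
D→B→Z→F→T→H→U→D: 17+22+7+20+22+36+29 = 153
D→B→Z→F→H→U→T→D: 17+22+7+25+36+28+16 = 151
D→B→Z→F→H→T→U→D: 17+22+7+25+22+28+29 = 150
D→B→Z→U→F→T→H→D: 17+22+10+16+20+22+15 = 122
D→B→Z→U→F→H→T→D: 17+22+10+16+25+22+16 = 128
… (352 more)
D→B→U→Z→F→T→H→D: 17+12+10+7+20+22+15 = 103  ← best
The minimum is 103.
One optimal route: D → B → U → Z → F → T → H → D (or its reverse).

Minimum total distance: 103 m.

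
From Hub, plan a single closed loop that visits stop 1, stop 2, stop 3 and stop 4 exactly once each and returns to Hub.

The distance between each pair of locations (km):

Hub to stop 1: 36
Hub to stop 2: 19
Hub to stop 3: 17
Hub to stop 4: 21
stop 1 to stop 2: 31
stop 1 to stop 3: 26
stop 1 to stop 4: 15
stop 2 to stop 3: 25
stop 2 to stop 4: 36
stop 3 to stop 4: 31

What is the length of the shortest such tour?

Shortest round trip = 106 km.

With 4 stops there are 4!/2 = 12 distinct round trips (a route and its reverse cost the same).
Hub → stop 1 → stop 2 → stop 3 → stop 4 → Hub: 36+31+25+31+21 = 144
Hub → stop 1 → stop 2 → stop 4 → stop 3 → Hub: 36+31+36+31+17 = 151
Hub → stop 1 → stop 3 → stop 2 → stop 4 → Hub: 36+26+25+36+21 = 144
Hub → stop 1 → stop 3 → stop 4 → stop 2 → Hub: 36+26+31+36+19 = 148
Hub → stop 1 → stop 4 → stop 2 → stop 3 → Hub: 36+15+36+25+17 = 129
Hub → stop 1 → stop 4 → stop 3 → stop 2 → Hub: 36+15+31+25+19 = 126
Hub → stop 2 → stop 1 → stop 3 → stop 4 → Hub: 19+31+26+31+21 = 128
Hub → stop 2 → stop 1 → stop 4 → stop 3 → Hub: 19+31+15+31+17 = 113
Hub → stop 2 → stop 3 → stop 1 → stop 4 → Hub: 19+25+26+15+21 = 106
Hub → stop 2 → stop 4 → stop 1 → stop 3 → Hub: 19+36+15+26+17 = 113
Hub → stop 3 → stop 1 → stop 2 → stop 4 → Hub: 17+26+31+36+21 = 131
Hub → stop 3 → stop 2 → stop 1 → stop 4 → Hub: 17+25+31+15+21 = 109
The minimum is 106.
One optimal route: Hub → stop 2 → stop 3 → stop 1 → stop 4 → Hub (or its reverse).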